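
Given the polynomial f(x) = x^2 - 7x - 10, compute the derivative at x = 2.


Differentiate term by term using power and sum rules:
f(x) = x^2 - 7x - 10
f'(x) = 2x - 7
Substitute x = 2:
f'(2) = 2 * 2 - 7
= 4 - 7
= -3

-3


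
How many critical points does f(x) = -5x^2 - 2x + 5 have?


Find where f'(x) = 0:
f'(x) = -10x - 2
Set f'(x) = 0:
-10x - 2 = 0
x = 2 / (-10) = -1/5
This is a linear equation in x, so there is exactly one solution.
Number of critical points: 1

1


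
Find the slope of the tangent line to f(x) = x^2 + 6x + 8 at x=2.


The slope of the tangent line equals f'(x) at the point.
f(x) = x^2 + 6x + 8
f'(x) = 2x + 6
At x = 2:
f'(2) = 2 * 2 + 6
= 4 + 6
= 10

10


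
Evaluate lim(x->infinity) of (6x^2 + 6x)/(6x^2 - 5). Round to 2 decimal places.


For limits at infinity with equal-degree polynomials,
we compare leading coefficients.
Numerator leading term: 6x^2
Denominator leading term: 6x^2
Divide both by x^2:
lim = (6 + 6/x) / (6 - 5/x^2)
As x -> infinity, the 1/x and 1/x^2 terms vanish:
= 6/6 = 1 = 1.00

1.00


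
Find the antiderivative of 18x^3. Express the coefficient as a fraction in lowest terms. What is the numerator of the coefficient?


Apply the power rule for integration:
integral of ax^n dx = a/(n+1) * x^(n+1) + C
integral of 18x^3 dx
= 18/4 * x^4 + C
= 9/2 * x^4 + C
The coefficient in lowest terms is 9/2, and its numerator is 9

9


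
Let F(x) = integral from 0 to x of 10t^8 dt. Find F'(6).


By the Fundamental Theorem of Calculus (Part 1):
If F(x) = integral from 0 to x of f(t) dt, then F'(x) = f(x)
Here f(t) = 10t^8
So F'(x) = 10x^8
Evaluate at x = 6:
F'(6) = 10 * 6^8
= 10 * 1679616
= 16796160

16796160


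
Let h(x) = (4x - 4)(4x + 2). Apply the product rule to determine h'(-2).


Let u(x) = 4x - 4 and v(x) = 4x + 2
u'(x) = 4
v'(x) = 4
Product rule: h'(x) = u'(x)*v(x) + u(x)*v'(x)
= 4 * (4x + 2) + (4x - 4) * 4
At x = -2:
u(-2) = 4 * (-2) - 4 = -12
v(-2) = 4 * (-2) + 2 = -6
h'(-2) = 4 * (-6) + (-12) * 4
= -24 - 48
= -72

-72


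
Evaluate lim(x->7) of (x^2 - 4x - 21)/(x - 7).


Direct substitution gives 0/0, so we factor the numerator.
Factor: (x^2 - 4x - 21) = (x - 7)(x + 3)
Cancel the common factor (x - 7):
(x^2 - 4x - 21)/(x - 7) = (x + 3)
Now substitute x = 7:
= (7) - (-3) = 10

10


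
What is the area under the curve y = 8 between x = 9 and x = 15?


The area under a constant function y = 8 is a rectangle.
Width = 15 - 9 = 6
Height = 8
Area = width * height
= 6 * 8
= 48

48


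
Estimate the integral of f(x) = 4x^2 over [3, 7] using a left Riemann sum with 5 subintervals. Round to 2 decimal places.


Left Riemann sum uses left endpoints of each subinterval.
Interval: [3, 7], n = 5
dx = (7 - 3) / 5 = 4/5
Left endpoints: [3, 19/5, 23/5, 27/5, 31/5]
f values: [36, 1444/25, 2116/25, 2916/25, 3844/25]
Sum = dx * (sum of f values)
= 4/5 * 2244/5
= 8976/25 = 359.04

359.04


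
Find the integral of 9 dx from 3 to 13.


The integral of a constant k over [a, b] equals k * (b - a).
integral from 3 to 13 of 9 dx
= 9 * (13 - 3)
= 9 * 10
= 90

90


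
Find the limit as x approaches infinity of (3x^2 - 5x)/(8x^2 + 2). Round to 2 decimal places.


For limits at infinity with equal-degree polynomials,
we compare leading coefficients.
Numerator leading term: 3x^2
Denominator leading term: 8x^2
Divide both by x^2:
lim = (3 - 5/x) / (8 + 2/x^2)
As x -> infinity, the 1/x and 1/x^2 terms vanish:
= 3/8 ≈ 0.38

0.38


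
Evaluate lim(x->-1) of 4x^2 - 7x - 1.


Since polynomials are continuous, we use direct substitution.
lim(x->-1) of 4x^2 - 7x - 1
= 4 * (-1)^2 - 7 * (-1) - 1
= 4 + 7 - 1
= 10

10


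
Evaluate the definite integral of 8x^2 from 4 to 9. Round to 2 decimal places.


Find the antiderivative of 8x^2:
F(x) = 8/3 * x^3
Apply the Fundamental Theorem of Calculus:
F(9) - F(4)
= 8/3 * 9^3 - 8/3 * 4^3
= 8/3 * (729 - 64)
= 8/3 * 665
= 5320/3 ≈ 1773.33

1773.33


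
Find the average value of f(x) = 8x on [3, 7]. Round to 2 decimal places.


Average value = 1/(b-a) * integral from a to b of f(x) dx
First compute the integral of 8x:
F(x) = 4x^2
F(7) = 4 * 49 + 0 * 7 = 196
F(3) = 4 * 9 + 0 * 3 = 36
Integral = 196 - 36 = 160
Average = 160 / (7 - 3) = 160 / 4
= 40 = 40.00

40.00


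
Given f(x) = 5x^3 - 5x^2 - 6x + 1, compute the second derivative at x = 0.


First derivative:
f'(x) = 15x^2 - 10x - 6
Second derivative:
f''(x) = 30x - 10
Substitute x = 0:
f''(0) = 30 * 0 - 10
= 0 - 10
= -10

-10


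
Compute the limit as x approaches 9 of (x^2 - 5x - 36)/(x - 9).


Direct substitution gives 0/0, so we factor the numerator.
Factor: (x^2 - 5x - 36) = (x - 9)(x + 4)
Cancel the common factor (x - 9):
(x^2 - 5x - 36)/(x - 9) = (x + 4)
Now substitute x = 9:
= (9) - (-4) = 13

13


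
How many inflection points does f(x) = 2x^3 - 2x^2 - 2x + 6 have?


Inflection points occur where f''(x) = 0 and concavity changes.
f(x) = 2x^3 - 2x^2 - 2x + 6
f'(x) = 6x^2 - 4x - 2
f''(x) = 12x - 4
Set f''(x) = 0:
12x - 4 = 0
x = 4 / 12 = 1/3
Since f''(x) is linear (degree 1), it changes sign at this point.
Therefore there is exactly 1 inflection point.

1


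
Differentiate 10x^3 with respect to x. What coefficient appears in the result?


We apply the power rule: d/dx [ax^n] = a*n * x^(n-1)
d/dx [10x^3]
= 10 * 3 * x^(3-1)
= 30x^2
The coefficient is 30

30


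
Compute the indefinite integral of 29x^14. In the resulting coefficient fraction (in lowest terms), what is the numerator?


Apply the power rule for integration:
integral of ax^n dx = a/(n+1) * x^(n+1) + C
integral of 29x^14 dx
= 29/15 * x^15 + C
The coefficient in lowest terms is 29/15, and its numerator is 29

29


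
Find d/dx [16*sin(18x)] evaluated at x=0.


Apply the chain rule to differentiate 16*sin(18x):
d/dx [16*sin(18x)]
= 16 * cos(18x) * d/dx(18x)
= 16 * 18 * cos(18x)
= 288 * cos(18x)
Evaluate at x = 0:
= 288 * cos(0)
= 288 * 1
= 288

288


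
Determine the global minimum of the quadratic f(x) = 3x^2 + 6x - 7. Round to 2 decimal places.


For a quadratic f(x) = ax^2 + bx + c with a > 0, the minimum is at the vertex.
Vertex x-coordinate: x = -b/(2a)
x = -(6) / (2 * 3)
x = -6/6 = -1
Substitute back to find the minimum value:
f(-1) = 3 * (-1)^2 + 6 * (-1) - 7
= 3 - 6 - 7
= -10 = -10.00

-10.00


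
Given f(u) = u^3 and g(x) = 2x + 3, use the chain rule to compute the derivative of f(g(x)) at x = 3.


Using the chain rule: (f(g(x)))' = f'(g(x)) * g'(x)
First, find g(3):
g(3) = 2 * 3 + 3 = 9
Next, f'(u) = 3u^2
And g'(x) = 2
So f'(g(3)) * g'(3)
= 3 * 9^2 * 2
= 3 * 81 * 2
= 486

486


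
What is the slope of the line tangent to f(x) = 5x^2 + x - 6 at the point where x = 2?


The slope of the tangent line equals f'(x) at the point.
f(x) = 5x^2 + x - 6
f'(x) = 10x + 1
At x = 2:
f'(2) = 10 * 2 + 1
= 20 + 1
= 21

21


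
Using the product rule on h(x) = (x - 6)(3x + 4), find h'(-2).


Let u(x) = x - 6 and v(x) = 3x + 4
u'(x) = 1
v'(x) = 3
Product rule: h'(x) = u'(x)*v(x) + u(x)*v'(x)
= 1 * (3x + 4) + (x - 6) * 3
At x = -2:
u(-2) = 1 * (-2) - 6 = -8
v(-2) = 3 * (-2) + 4 = -2
h'(-2) = 1 * (-2) + (-8) * 3
= -2 - 24
= -26

-26


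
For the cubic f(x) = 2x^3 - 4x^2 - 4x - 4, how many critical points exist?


Find where f'(x) = 0:
f(x) = 2x^3 - 4x^2 - 4x - 4
f'(x) = 6x^2 - 8x - 4
This is a quadratic in x. Use the discriminant to count real roots.
Discriminant = (-8)^2 - 4 * 6 * (-4)
= 64 - (-96)
= 160
Since discriminant > 0, f'(x) = 0 has 2 real solutions.
Number of critical points: 2

2


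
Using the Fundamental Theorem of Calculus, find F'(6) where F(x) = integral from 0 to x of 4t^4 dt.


By the Fundamental Theorem of Calculus (Part 1):
If F(x) = integral from 0 to x of f(t) dt, then F'(x) = f(x)
Here f(t) = 4t^4
So F'(x) = 4x^4
Evaluate at x = 6:
F'(6) = 4 * 6^4
= 4 * 1296
= 5184

5184


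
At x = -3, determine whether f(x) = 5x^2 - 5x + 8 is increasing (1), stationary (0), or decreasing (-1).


Compute f'(x) to determine behavior:
f'(x) = 10x - 5
f'(-3) = 10 * (-3) - 5
= -30 - 5
= -35
Since f'(-3) < 0, the function is decreasing (-1)

-1


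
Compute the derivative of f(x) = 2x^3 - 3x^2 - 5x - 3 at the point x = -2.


Differentiate f(x) = 2x^3 - 3x^2 - 5x - 3 term by term:
f'(x) = 6x^2 - 6x - 5
Substitute x = -2:
f'(-2) = 6 * (-2)^2 - 6 * (-2) - 5
= 24 + 12 - 5
= 31

31


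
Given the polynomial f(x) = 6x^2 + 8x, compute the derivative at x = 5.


Differentiate term by term using power and sum rules:
f(x) = 6x^2 + 8x
f'(x) = 12x + 8
Substitute x = 5:
f'(5) = 12 * 5 + 8
= 60 + 8
= 68

68


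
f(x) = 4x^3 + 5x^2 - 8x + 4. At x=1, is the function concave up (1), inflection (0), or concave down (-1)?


Concavity is determined by the sign of f''(x).
f(x) = 4x^3 + 5x^2 - 8x + 4
f'(x) = 12x^2 + 10x - 8
f''(x) = 24x + 10
f''(1) = 24 * 1 + 10
= 24 + 10
= 34
Since f''(1) > 0, the function is concave up (1)

1


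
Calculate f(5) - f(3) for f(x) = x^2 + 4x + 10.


Net change = f(b) - f(a)
f(x) = x^2 + 4x + 10
Compute f(5):
f(5) = 1 * 5^2 + 4 * 5 + 10
= 25 + 20 + 10
= 55
Compute f(3):
f(3) = 1 * 3^2 + 4 * 3 + 10
= 9 + 12 + 10
= 31
Net change = 55 - 31 = 24

24


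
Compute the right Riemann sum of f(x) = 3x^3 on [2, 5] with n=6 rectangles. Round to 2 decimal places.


Right Riemann sum uses right endpoints of each subinterval.
Interval: [2, 5], n = 6
dx = (5 - 2) / 6 = 1/2
Right endpoints: [5/2, 3, 7/2, 4, 9/2, 5]
f values: [375/8, 81, 1029/8, 192, 2187/8, 375]
Sum = dx * (sum of f values)
= 1/2 * 8775/8
= 8775/16 ≈ 548.44

548.44


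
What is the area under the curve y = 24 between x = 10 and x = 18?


The area under a constant function y = 24 is a rectangle.
Width = 18 - 10 = 8
Height = 24
Area = width * height
= 8 * 24
= 192

192


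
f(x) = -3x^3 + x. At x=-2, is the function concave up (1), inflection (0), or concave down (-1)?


Concavity is determined by the sign of f''(x).
f(x) = -3x^3 + x
f'(x) = -9x^2 + 1
f''(x) = -18x
f''(-2) = -18 * (-2) + 0
= 36 + 0
= 36
Since f''(-2) > 0, the function is concave up (1)

1


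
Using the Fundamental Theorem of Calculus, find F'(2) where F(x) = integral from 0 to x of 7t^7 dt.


By the Fundamental Theorem of Calculus (Part 1):
If F(x) = integral from 0 to x of f(t) dt, then F'(x) = f(x)
Here f(t) = 7t^7
So F'(x) = 7x^7
Evaluate at x = 2:
F'(2) = 7 * 2^7
= 7 * 128
= 896

896


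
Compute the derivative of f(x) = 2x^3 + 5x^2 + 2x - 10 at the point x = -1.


Differentiate f(x) = 2x^3 + 5x^2 + 2x - 10 term by term:
f'(x) = 6x^2 + 10x + 2
Substitute x = -1:
f'(-1) = 6 * (-1)^2 + 10 * (-1) + 2
= 6 - 10 + 2
= -2

-2


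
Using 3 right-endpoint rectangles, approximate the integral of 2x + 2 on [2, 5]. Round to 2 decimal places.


Right Riemann sum uses right endpoints of each subinterval.
Interval: [2, 5], n = 3
dx = (5 - 2) / 3 = 1
Right endpoints: [3, 4, 5]
f values: [8, 10, 12]
Sum = dx * (sum of f values)
= 1 * 30
= 30 = 30.00

30.00


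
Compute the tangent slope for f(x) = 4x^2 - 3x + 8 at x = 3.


The slope of the tangent line equals f'(x) at the point.
f(x) = 4x^2 - 3x + 8
f'(x) = 8x - 3
At x = 3:
f'(3) = 8 * 3 - 3
= 24 - 3
= 21

21


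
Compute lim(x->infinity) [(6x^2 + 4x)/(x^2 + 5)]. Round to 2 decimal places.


For limits at infinity with equal-degree polynomials,
we compare leading coefficients.
Numerator leading term: 6x^2
Denominator leading term: x^2
Divide both by x^2:
lim = (6 + 4/x) / (1 + 5/x^2)
As x -> infinity, the 1/x and 1/x^2 terms vanish:
= 6/1 = 6 = 6.00

6.00


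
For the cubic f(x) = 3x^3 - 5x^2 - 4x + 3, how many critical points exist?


Find where f'(x) = 0:
f(x) = 3x^3 - 5x^2 - 4x + 3
f'(x) = 9x^2 - 10x - 4
This is a quadratic in x. Use the discriminant to count real roots.
Discriminant = (-10)^2 - 4 * 9 * (-4)
= 100 - (-144)
= 244
Since discriminant > 0, f'(x) = 0 has 2 real solutions.
Number of critical points: 2

2


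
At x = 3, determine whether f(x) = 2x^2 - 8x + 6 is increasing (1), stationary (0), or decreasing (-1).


Compute f'(x) to determine behavior:
f'(x) = 4x - 8
f'(3) = 4 * 3 - 8
= 12 - 8
= 4
Since f'(3) > 0, the function is increasing (1)

1


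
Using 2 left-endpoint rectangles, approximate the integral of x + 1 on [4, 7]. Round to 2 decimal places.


Left Riemann sum uses left endpoints of each subinterval.
Interval: [4, 7], n = 2
dx = (7 - 4) / 2 = 3/2
Left endpoints: [4, 11/2]
f values: [5, 13/2]
Sum = dx * (sum of f values)
= 3/2 * 23/2
= 69/4 = 17.25

17.25


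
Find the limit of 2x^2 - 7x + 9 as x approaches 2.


Since polynomials are continuous, we use direct substitution.
lim(x->2) of 2x^2 - 7x + 9
= 2 * 2^2 - 7 * 2 + 9
= 8 - 14 + 9
= 3

3


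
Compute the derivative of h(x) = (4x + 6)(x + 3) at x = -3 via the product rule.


Let u(x) = 4x + 6 and v(x) = x + 3
u'(x) = 4
v'(x) = 1
Product rule: h'(x) = u'(x)*v(x) + u(x)*v'(x)
= 4 * (x + 3) + (4x + 6) * 1
At x = -3:
u(-3) = 4 * (-3) + 6 = -6
v(-3) = 1 * (-3) + 3 = 0
h'(-3) = 4 * 0 + (-6) * 1
= 0 - 6
= -6

-6


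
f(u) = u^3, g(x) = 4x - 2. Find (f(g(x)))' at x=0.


Using the chain rule: (f(g(x)))' = f'(g(x)) * g'(x)
First, find g(0):
g(0) = 4 * 0 - 2 = -2
Next, f'(u) = 3u^2
And g'(x) = 4
So f'(g(0)) * g'(0)
= 3 * (-2)^2 * 4
= 3 * 4 * 4
= 48

48


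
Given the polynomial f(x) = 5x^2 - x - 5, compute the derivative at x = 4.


Differentiate term by term using power and sum rules:
f(x) = 5x^2 - x - 5
f'(x) = 10x - 1
Substitute x = 4:
f'(4) = 10 * 4 - 1
= 40 - 1
= 39

39


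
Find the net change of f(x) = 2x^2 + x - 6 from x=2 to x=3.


Net change = f(b) - f(a)
f(x) = 2x^2 + x - 6
Compute f(3):
f(3) = 2 * 3^2 + 1 * 3 - 6
= 18 + 3 - 6
= 15
Compute f(2):
f(2) = 2 * 2^2 + 1 * 2 - 6
= 8 + 2 - 6
= 4
Net change = 15 - 4 = 11

11


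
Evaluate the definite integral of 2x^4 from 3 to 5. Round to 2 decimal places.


Find the antiderivative of 2x^4:
F(x) = 2/5 * x^5
Apply the Fundamental Theorem of Calculus:
F(5) - F(3)
= 2/5 * 5^5 - 2/5 * 3^5
= 2/5 * (3125 - 243)
= 2/5 * 2882
= 5764/5 = 1152.80

1152.80


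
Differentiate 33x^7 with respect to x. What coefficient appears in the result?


We apply the power rule: d/dx [ax^n] = a*n * x^(n-1)
d/dx [33x^7]
= 33 * 7 * x^(7-1)
= 231x^6
The coefficient is 231

231


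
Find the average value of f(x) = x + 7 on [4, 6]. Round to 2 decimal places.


Average value = 1/(b-a) * integral from a to b of f(x) dx
First compute the integral of x + 7:
F(x) = (1/2)x^2 + 7x
F(6) = 1/2 * 36 + 7 * 6 = 60
F(4) = 1/2 * 16 + 7 * 4 = 36
Integral = 60 - 36 = 24
Average = 24 / (6 - 4) = 24 / 2
= 12 = 12.00

12.00


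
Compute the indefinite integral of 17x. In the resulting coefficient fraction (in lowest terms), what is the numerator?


Apply the power rule for integration:
integral of ax^n dx = a/(n+1) * x^(n+1) + C
integral of 17x dx
= 17/2 * x^2 + C
The coefficient in lowest terms is 17/2, and its numerator is 17

17


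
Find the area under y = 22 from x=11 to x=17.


The area under a constant function y = 22 is a rectangle.
Width = 17 - 11 = 6
Height = 22
Area = width * height
= 6 * 22
= 132

132


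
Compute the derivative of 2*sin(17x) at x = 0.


Apply the chain rule to differentiate 2*sin(17x):
d/dx [2*sin(17x)]
= 2 * cos(17x) * d/dx(17x)
= 2 * 17 * cos(17x)
= 34 * cos(17x)
Evaluate at x = 0:
= 34 * cos(0)
= 34 * 1
= 34

34


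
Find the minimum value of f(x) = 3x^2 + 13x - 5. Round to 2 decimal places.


For a quadratic f(x) = ax^2 + bx + c with a > 0, the minimum is at the vertex.
Vertex x-coordinate: x = -b/(2a)
x = -(13) / (2 * 3)
x = -13/6
Substitute back to find the minimum value:
f(-13/6) = 3 * (-13/6)^2 + 13 * (-13/6) - 5
= 169/12 - 169/6 - 5
= -229/12 ≈ -19.08

-19.08


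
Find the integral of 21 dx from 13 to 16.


The integral of a constant k over [a, b] equals k * (b - a).
integral from 13 to 16 of 21 dx
= 21 * (16 - 13)
= 21 * 3
= 63

63


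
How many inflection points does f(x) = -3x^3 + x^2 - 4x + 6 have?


Inflection points occur where f''(x) = 0 and concavity changes.
f(x) = -3x^3 + x^2 - 4x + 6
f'(x) = -9x^2 + 2x - 4
f''(x) = -18x + 2
Set f''(x) = 0:
-18x + 2 = 0
x = -2 / (-18) = 1/9
Since f''(x) is linear (degree 1), it changes sign at this point.
Therefore there is exactly 1 inflection point.

1


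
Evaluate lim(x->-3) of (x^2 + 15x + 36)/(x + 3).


Direct substitution gives 0/0, so we factor the numerator.
Factor: (x^2 + 15x + 36) = (x + 3)(x + 12)
Cancel the common factor (x + 3):
(x^2 + 15x + 36)/(x + 3) = (x + 12)
Now substitute x = -3:
= (-3) - (-12) = 9

9


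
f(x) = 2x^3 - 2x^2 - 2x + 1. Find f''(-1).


First derivative:
f'(x) = 6x^2 - 4x - 2
Second derivative:
f''(x) = 12x - 4
Substitute x = -1:
f''(-1) = 12 * (-1) - 4
= -12 - 4
= -16

-16


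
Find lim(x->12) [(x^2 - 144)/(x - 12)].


Direct substitution gives 0/0, so we factor the numerator.
Factor: (x^2 - 144) = (x - 12)(x + 12)
Cancel the common factor (x - 12):
(x^2 - 144)/(x - 12) = (x + 12)
Now substitute x = 12:
= (12 + 12) = 24

24


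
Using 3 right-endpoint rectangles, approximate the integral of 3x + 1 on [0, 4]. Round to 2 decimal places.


Right Riemann sum uses right endpoints of each subinterval.
Interval: [0, 4], n = 3
dx = (4 - 0) / 3 = 4/3
Right endpoints: [4/3, 8/3, 4]
f values: [5, 9, 13]
Sum = dx * (sum of f values)
= 4/3 * 27
= 36 = 36.00

36.00


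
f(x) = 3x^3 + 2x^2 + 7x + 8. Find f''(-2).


First derivative:
f'(x) = 9x^2 + 4x + 7
Second derivative:
f''(x) = 18x + 4
Substitute x = -2:
f''(-2) = 18 * (-2) + 4
= -36 + 4
= -32

-32


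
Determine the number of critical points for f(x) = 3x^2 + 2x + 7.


Find where f'(x) = 0:
f'(x) = 6x + 2
Set f'(x) = 0:
6x + 2 = 0
x = -2 / 6 = -1/3
This is a linear equation in x, so there is exactly one solution.
Number of critical points: 1

1


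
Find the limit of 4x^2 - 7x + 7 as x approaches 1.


Since polynomials are continuous, we use direct substitution.
lim(x->1) of 4x^2 - 7x + 7
= 4 * 1^2 - 7 * 1 + 7
= 4 - 7 + 7
= 4

4


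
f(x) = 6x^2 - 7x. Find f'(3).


Differentiate term by term using power and sum rules:
f(x) = 6x^2 - 7x
f'(x) = 12x - 7
Substitute x = 3:
f'(3) = 12 * 3 - 7
= 36 - 7
= 29

29


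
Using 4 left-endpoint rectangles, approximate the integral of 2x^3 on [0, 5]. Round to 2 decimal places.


Left Riemann sum uses left endpoints of each subinterval.
Interval: [0, 5], n = 4
dx = (5 - 0) / 4 = 5/4
Left endpoints: [0, 5/4, 5/2, 15/4]
f values: [0, 125/32, 125/4, 3375/32]
Sum = dx * (sum of f values)
= 5/4 * 1125/8
= 5625/32 ≈ 175.78

175.78


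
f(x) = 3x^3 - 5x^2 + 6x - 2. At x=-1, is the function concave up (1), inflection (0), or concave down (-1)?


Concavity is determined by the sign of f''(x).
f(x) = 3x^3 - 5x^2 + 6x - 2
f'(x) = 9x^2 - 10x + 6
f''(x) = 18x - 10
f''(-1) = 18 * (-1) - 10
= -18 - 10
= -28
Since f''(-1) < 0, the function is concave down (-1)

-1


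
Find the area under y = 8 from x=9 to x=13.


The area under a constant function y = 8 is a rectangle.
Width = 13 - 9 = 4
Height = 8
Area = width * height
= 4 * 8
= 32

32


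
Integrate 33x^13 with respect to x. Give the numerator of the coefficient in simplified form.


Apply the power rule for integration:
integral of ax^n dx = a/(n+1) * x^(n+1) + C
integral of 33x^13 dx
= 33/14 * x^14 + C
The coefficient in lowest terms is 33/14, and its numerator is 33

33


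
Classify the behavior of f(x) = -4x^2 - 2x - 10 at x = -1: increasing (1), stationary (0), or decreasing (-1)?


Compute f'(x) to determine behavior:
f'(x) = -8x - 2
f'(-1) = -8 * (-1) - 2
= 8 - 2
= 6
Since f'(-1) > 0, the function is increasing (1)

1


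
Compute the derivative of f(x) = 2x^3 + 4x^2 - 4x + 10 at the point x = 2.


Differentiate f(x) = 2x^3 + 4x^2 - 4x + 10 term by term:
f'(x) = 6x^2 + 8x - 4
Substitute x = 2:
f'(2) = 6 * 2^2 + 8 * 2 - 4
= 24 + 16 - 4
= 36

36


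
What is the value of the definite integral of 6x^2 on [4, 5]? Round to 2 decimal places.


Find the antiderivative of 6x^2:
F(x) = 6/3 * x^3
Apply the Fundamental Theorem of Calculus:
F(5) - F(4)
= 6/3 * 5^3 - 6/3 * 4^3
= 6/3 * (125 - 64)
= 6/3 * 61
= 122 = 122.00

122.00


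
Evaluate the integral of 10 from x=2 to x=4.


The integral of a constant k over [a, b] equals k * (b - a).
integral from 2 to 4 of 10 dx
= 10 * (4 - 2)
= 10 * 2
= 20

20


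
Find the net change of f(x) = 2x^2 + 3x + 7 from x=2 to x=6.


Net change = f(b) - f(a)
f(x) = 2x^2 + 3x + 7
Compute f(6):
f(6) = 2 * 6^2 + 3 * 6 + 7
= 72 + 18 + 7
= 97
Compute f(2):
f(2) = 2 * 2^2 + 3 * 2 + 7
= 8 + 6 + 7
= 21
Net change = 97 - 21 = 76

76


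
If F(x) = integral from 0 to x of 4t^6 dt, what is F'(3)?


By the Fundamental Theorem of Calculus (Part 1):
If F(x) = integral from 0 to x of f(t) dt, then F'(x) = f(x)
Here f(t) = 4t^6
So F'(x) = 4x^6
Evaluate at x = 3:
F'(3) = 4 * 3^6
= 4 * 729
= 2916

2916


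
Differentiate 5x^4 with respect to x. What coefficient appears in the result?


We apply the power rule: d/dx [ax^n] = a*n * x^(n-1)
d/dx [5x^4]
= 5 * 4 * x^(4-1)
= 20x^3
The coefficient is 20

20


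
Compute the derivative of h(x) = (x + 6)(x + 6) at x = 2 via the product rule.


Let u(x) = x + 6 and v(x) = x + 6
u'(x) = 1
v'(x) = 1
Product rule: h'(x) = u'(x)*v(x) + u(x)*v'(x)
= 1 * (x + 6) + (x + 6) * 1
At x = 2:
u(2) = 1 * 2 + 6 = 8
v(2) = 1 * 2 + 6 = 8
h'(2) = 1 * 8 + 8 * 1
= 8 + 8
= 16

16


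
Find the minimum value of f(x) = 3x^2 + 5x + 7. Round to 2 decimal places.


For a quadratic f(x) = ax^2 + bx + c with a > 0, the minimum is at the vertex.
Vertex x-coordinate: x = -b/(2a)
x = -(5) / (2 * 3)
x = -5/6
Substitute back to find the minimum value:
f(-5/6) = 3 * (-5/6)^2 + 5 * (-5/6) + 7
= 25/12 - 25/6 + 7
= 59/12 ≈ 4.92

4.92


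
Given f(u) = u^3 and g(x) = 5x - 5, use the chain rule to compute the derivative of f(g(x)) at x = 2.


Using the chain rule: (f(g(x)))' = f'(g(x)) * g'(x)
First, find g(2):
g(2) = 5 * 2 - 5 = 5
Next, f'(u) = 3u^2
And g'(x) = 5
So f'(g(2)) * g'(2)
= 3 * 5^2 * 5
= 3 * 25 * 5
= 375

375


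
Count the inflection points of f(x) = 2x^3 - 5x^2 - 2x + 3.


Inflection points occur where f''(x) = 0 and concavity changes.
f(x) = 2x^3 - 5x^2 - 2x + 3
f'(x) = 6x^2 - 10x - 2
f''(x) = 12x - 10
Set f''(x) = 0:
12x - 10 = 0
x = 10 / 12 = 5/6
Since f''(x) is linear (degree 1), it changes sign at this point.
Therefore there is exactly 1 inflection point.

1


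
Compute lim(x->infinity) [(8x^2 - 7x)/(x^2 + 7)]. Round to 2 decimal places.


For limits at infinity with equal-degree polynomials,
we compare leading coefficients.
Numerator leading term: 8x^2
Denominator leading term: x^2
Divide both by x^2:
lim = (8 - 7/x) / (1 + 7/x^2)
As x -> infinity, the 1/x and 1/x^2 terms vanish:
= 8/1 = 8 = 8.00

8.00


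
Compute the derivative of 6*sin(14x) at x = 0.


Apply the chain rule to differentiate 6*sin(14x):
d/dx [6*sin(14x)]
= 6 * cos(14x) * d/dx(14x)
= 6 * 14 * cos(14x)
= 84 * cos(14x)
Evaluate at x = 0:
= 84 * cos(0)
= 84 * 1
= 84

84


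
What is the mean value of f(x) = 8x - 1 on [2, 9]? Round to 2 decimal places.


Average value = 1/(b-a) * integral from a to b of f(x) dx
First compute the integral of 8x - 1:
F(x) = 4x^2 - x
F(9) = 4 * 81 - 1 * 9 = 315
F(2) = 4 * 4 - 1 * 2 = 14
Integral = 315 - 14 = 301
Average = 301 / (9 - 2) = 301 / 7
= 43 = 43.00

43.00


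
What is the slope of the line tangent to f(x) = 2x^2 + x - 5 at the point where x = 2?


The slope of the tangent line equals f'(x) at the point.
f(x) = 2x^2 + x - 5
f'(x) = 4x + 1
At x = 2:
f'(2) = 4 * 2 + 1
= 8 + 1
= 9

9


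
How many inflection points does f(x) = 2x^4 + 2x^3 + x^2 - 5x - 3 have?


Inflection points occur where f''(x) = 0 and concavity changes.
f(x) = 2x^4 + 2x^3 + x^2 - 5x - 3
f'(x) = 8x^3 + 6x^2 + 2x - 5
f''(x) = 24x^2 + 12x + 2
This is a quadratic in x. Use the discriminant to count real roots.
Discriminant = (12)^2 - 4 * 24 * 2
= 144 - 192
= -48
Since discriminant < 0, f''(x) = 0 has no real solutions.
Number of inflection points: 0

0


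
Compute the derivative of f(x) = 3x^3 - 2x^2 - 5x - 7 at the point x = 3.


Differentiate f(x) = 3x^3 - 2x^2 - 5x - 7 term by term:
f'(x) = 9x^2 - 4x - 5
Substitute x = 3:
f'(3) = 9 * 3^2 - 4 * 3 - 5
= 81 - 12 - 5
= 64

64


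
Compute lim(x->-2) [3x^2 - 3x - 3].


Since polynomials are continuous, we use direct substitution.
lim(x->-2) of 3x^2 - 3x - 3
= 3 * (-2)^2 - 3 * (-2) - 3
= 12 + 6 - 3
= 15

15


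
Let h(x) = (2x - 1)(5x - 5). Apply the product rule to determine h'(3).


Let u(x) = 2x - 1 and v(x) = 5x - 5
u'(x) = 2
v'(x) = 5
Product rule: h'(x) = u'(x)*v(x) + u(x)*v'(x)
= 2 * (5x - 5) + (2x - 1) * 5
At x = 3:
u(3) = 2 * 3 - 1 = 5
v(3) = 5 * 3 - 5 = 10
h'(3) = 2 * 10 + 5 * 5
= 20 + 25
= 45

45


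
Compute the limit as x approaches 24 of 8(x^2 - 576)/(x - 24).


Direct substitution gives 0/0, so we factor the numerator.
Factor: 8(x^2 - 576) = 8 * (x - 24)(x + 24)
Cancel the common factor (x - 24):
8(x^2 - 576)/(x - 24) = 8 * (x + 24)
Now substitute x = 24:
= 8 * (24 + 24) = 384

384


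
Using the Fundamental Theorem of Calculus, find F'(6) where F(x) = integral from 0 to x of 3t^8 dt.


By the Fundamental Theorem of Calculus (Part 1):
If F(x) = integral from 0 to x of f(t) dt, then F'(x) = f(x)
Here f(t) = 3t^8
So F'(x) = 3x^8
Evaluate at x = 6:
F'(6) = 3 * 6^8
= 3 * 1679616
= 5038848

5038848


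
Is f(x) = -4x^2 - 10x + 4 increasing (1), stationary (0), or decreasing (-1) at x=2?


Compute f'(x) to determine behavior:
f'(x) = -8x - 10
f'(2) = -8 * 2 - 10
= -16 - 10
= -26
Since f'(2) < 0, the function is decreasing (-1)

-1


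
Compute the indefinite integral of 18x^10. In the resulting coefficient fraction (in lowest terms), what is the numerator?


Apply the power rule for integration:
integral of ax^n dx = a/(n+1) * x^(n+1) + C
integral of 18x^10 dx
= 18/11 * x^11 + C
The coefficient in lowest terms is 18/11, and its numerator is 18

18


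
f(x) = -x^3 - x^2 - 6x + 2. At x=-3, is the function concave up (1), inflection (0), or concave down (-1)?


Concavity is determined by the sign of f''(x).
f(x) = -x^3 - x^2 - 6x + 2
f'(x) = -3x^2 - 2x - 6
f''(x) = -6x - 2
f''(-3) = -6 * (-3) - 2
= 18 - 2
= 16
Since f''(-3) > 0, the function is concave up (1)

1


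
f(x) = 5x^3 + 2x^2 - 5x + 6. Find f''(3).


First derivative:
f'(x) = 15x^2 + 4x - 5
Second derivative:
f''(x) = 30x + 4
Substitute x = 3:
f''(3) = 30 * 3 + 4
= 90 + 4
= 94

94


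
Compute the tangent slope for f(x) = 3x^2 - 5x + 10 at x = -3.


The slope of the tangent line equals f'(x) at the point.
f(x) = 3x^2 - 5x + 10
f'(x) = 6x - 5
At x = -3:
f'(-3) = 6 * (-3) - 5
= -18 - 5
= -23

-23


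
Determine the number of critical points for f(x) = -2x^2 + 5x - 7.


Find where f'(x) = 0:
f'(x) = -4x + 5
Set f'(x) = 0:
-4x + 5 = 0
x = -5 / (-4) = 5/4
This is a linear equation in x, so there is exactly one solution.
Number of critical points: 1

1


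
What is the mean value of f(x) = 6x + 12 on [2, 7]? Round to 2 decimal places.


Average value = 1/(b-a) * integral from a to b of f(x) dx
First compute the integral of 6x + 12:
F(x) = 3x^2 + 12x
F(7) = 3 * 49 + 12 * 7 = 231
F(2) = 3 * 4 + 12 * 2 = 36
Integral = 231 - 36 = 195
Average = 195 / (7 - 2) = 195 / 5
= 39 = 39.00

39.00


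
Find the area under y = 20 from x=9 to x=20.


The area under a constant function y = 20 is a rectangle.
Width = 20 - 9 = 11
Height = 20
Area = width * height
= 11 * 20
= 220

220


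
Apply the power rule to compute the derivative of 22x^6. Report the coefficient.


We apply the power rule: d/dx [ax^n] = a*n * x^(n-1)
d/dx [22x^6]
= 22 * 6 * x^(6-1)
= 132x^5
The coefficient is 132

132


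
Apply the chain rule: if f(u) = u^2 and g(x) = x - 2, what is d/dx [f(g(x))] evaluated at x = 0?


Using the chain rule: (f(g(x)))' = f'(g(x)) * g'(x)
First, find g(0):
g(0) = 1 * 0 - 2 = -2
Next, f'(u) = 2u
And g'(x) = 1
So f'(g(0)) * g'(0)
= 2 * (-2) * 1
= -4

-4


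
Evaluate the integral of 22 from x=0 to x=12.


The integral of a constant k over [a, b] equals k * (b - a).
integral from 0 to 12 of 22 dx
= 22 * (12 - 0)
= 22 * 12
= 264

264


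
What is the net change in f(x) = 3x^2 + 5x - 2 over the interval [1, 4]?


Net change = f(b) - f(a)
f(x) = 3x^2 + 5x - 2
Compute f(4):
f(4) = 3 * 4^2 + 5 * 4 - 2
= 48 + 20 - 2
= 66
Compute f(1):
f(1) = 3 * 1^2 + 5 * 1 - 2
= 3 + 5 - 2
= 6
Net change = 66 - 6 = 60

60


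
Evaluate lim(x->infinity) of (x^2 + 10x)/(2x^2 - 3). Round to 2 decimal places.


For limits at infinity with equal-degree polynomials,
we compare leading coefficients.
Numerator leading term: x^2
Denominator leading term: 2x^2
Divide both by x^2:
lim = (1 + 10/x) / (2 - 3/x^2)
As x -> infinity, the 1/x and 1/x^2 terms vanish:
= 1/2 = 0.50

0.50


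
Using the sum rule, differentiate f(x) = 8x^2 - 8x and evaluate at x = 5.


Differentiate term by term using power and sum rules:
f(x) = 8x^2 - 8x
f'(x) = 16x - 8
Substitute x = 5:
f'(5) = 16 * 5 - 8
= 80 - 8
= 72

72


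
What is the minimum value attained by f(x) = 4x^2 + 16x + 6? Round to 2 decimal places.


For a quadratic f(x) = ax^2 + bx + c with a > 0, the minimum is at the vertex.
Vertex x-coordinate: x = -b/(2a)
x = -(16) / (2 * 4)
x = -16/8 = -2
Substitute back to find the minimum value:
f(-2) = 4 * (-2)^2 + 16 * (-2) + 6
= 16 - 32 + 6
= -10 = -10.00

-10.00


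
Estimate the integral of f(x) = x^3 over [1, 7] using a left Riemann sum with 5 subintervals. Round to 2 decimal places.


Left Riemann sum uses left endpoints of each subinterval.
Interval: [1, 7], n = 5
dx = (7 - 1) / 5 = 6/5
Left endpoints: [1, 11/5, 17/5, 23/5, 29/5]
f values: [1, 1331/125, 4913/125, 12167/125, 24389/125]
Sum = dx * (sum of f values)
= 6/5 * 1717/5
= 10302/25 = 412.08

412.08


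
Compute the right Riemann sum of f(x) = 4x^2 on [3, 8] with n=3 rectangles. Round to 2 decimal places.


Right Riemann sum uses right endpoints of each subinterval.
Interval: [3, 8], n = 3
dx = (8 - 3) / 3 = 5/3
Right endpoints: [14/3, 19/3, 8]
f values: [784/9, 1444/9, 256]
Sum = dx * (sum of f values)
= 5/3 * 4532/9
= 22660/27 ≈ 839.26

839.26


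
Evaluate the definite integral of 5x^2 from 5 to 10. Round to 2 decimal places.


Find the antiderivative of 5x^2:
F(x) = 5/3 * x^3
Apply the Fundamental Theorem of Calculus:
F(10) - F(5)
= 5/3 * 10^3 - 5/3 * 5^3
= 5/3 * (1000 - 125)
= 5/3 * 875
= 4375/3 ≈ 1458.33

1458.33


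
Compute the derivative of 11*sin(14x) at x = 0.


Apply the chain rule to differentiate 11*sin(14x):
d/dx [11*sin(14x)]
= 11 * cos(14x) * d/dx(14x)
= 11 * 14 * cos(14x)
= 154 * cos(14x)
Evaluate at x = 0:
= 154 * cos(0)
= 154 * 1
= 154

154


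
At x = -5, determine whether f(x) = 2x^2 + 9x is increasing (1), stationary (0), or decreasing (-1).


Compute f'(x) to determine behavior:
f'(x) = 4x + 9
f'(-5) = 4 * (-5) + 9
= -20 + 9
= -11
Since f'(-5) < 0, the function is decreasing (-1)

-1


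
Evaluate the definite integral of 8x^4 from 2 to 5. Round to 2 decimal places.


Find the antiderivative of 8x^4:
F(x) = 8/5 * x^5
Apply the Fundamental Theorem of Calculus:
F(5) - F(2)
= 8/5 * 5^5 - 8/5 * 2^5
= 8/5 * (3125 - 32)
= 8/5 * 3093
= 24744/5 = 4948.80

4948.80


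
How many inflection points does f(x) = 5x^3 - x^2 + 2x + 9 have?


Inflection points occur where f''(x) = 0 and concavity changes.
f(x) = 5x^3 - x^2 + 2x + 9
f'(x) = 15x^2 - 2x + 2
f''(x) = 30x - 2
Set f''(x) = 0:
30x - 2 = 0
x = 2 / 30 = 1/15
Since f''(x) is linear (degree 1), it changes sign at this point.
Therefore there is exactly 1 inflection point.

1


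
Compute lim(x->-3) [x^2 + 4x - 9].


Since polynomials are continuous, we use direct substitution.
lim(x->-3) of x^2 + 4x - 9
= 1 * (-3)^2 + 4 * (-3) - 9
= 9 - 12 - 9
= -12

-12


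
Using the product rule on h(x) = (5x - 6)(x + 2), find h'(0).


Let u(x) = 5x - 6 and v(x) = x + 2
u'(x) = 5
v'(x) = 1
Product rule: h'(x) = u'(x)*v(x) + u(x)*v'(x)
= 5 * (x + 2) + (5x - 6) * 1
At x = 0:
u(0) = 5 * 0 - 6 = -6
v(0) = 1 * 0 + 2 = 2
h'(0) = 5 * 2 + (-6) * 1
= 10 - 6
= 4

4


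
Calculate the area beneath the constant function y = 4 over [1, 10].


The area under a constant function y = 4 is a rectangle.
Width = 10 - 1 = 9
Height = 4
Area = width * height
= 9 * 4
= 36

36


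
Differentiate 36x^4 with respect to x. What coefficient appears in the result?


We apply the power rule: d/dx [ax^n] = a*n * x^(n-1)
d/dx [36x^4]
= 36 * 4 * x^(4-1)
= 144x^3
The coefficient is 144

144


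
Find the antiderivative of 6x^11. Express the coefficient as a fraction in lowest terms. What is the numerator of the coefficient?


Apply the power rule for integration:
integral of ax^n dx = a/(n+1) * x^(n+1) + C
integral of 6x^11 dx
= 6/12 * x^12 + C
= 1/2 * x^12 + C
The coefficient in lowest terms is 1/2, and its numerator is 1

1


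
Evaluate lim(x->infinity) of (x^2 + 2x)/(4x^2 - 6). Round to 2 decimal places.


For limits at infinity with equal-degree polynomials,
we compare leading coefficients.
Numerator leading term: x^2
Denominator leading term: 4x^2
Divide both by x^2:
lim = (1 + 2/x) / (4 - 6/x^2)
As x -> infinity, the 1/x and 1/x^2 terms vanish:
= 1/4 = 0.25

0.25


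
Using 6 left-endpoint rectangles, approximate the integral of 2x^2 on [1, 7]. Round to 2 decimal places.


Left Riemann sum uses left endpoints of each subinterval.
Interval: [1, 7], n = 6
dx = (7 - 1) / 6 = 1
Left endpoints: [1, 2, 3, 4, 5, 6]
f values: [2, 8, 18, 32, 50, 72]
Sum = dx * (sum of f values)
= 1 * 182
= 182 = 182.00

182.00


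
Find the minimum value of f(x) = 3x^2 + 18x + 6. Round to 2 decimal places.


For a quadratic f(x) = ax^2 + bx + c with a > 0, the minimum is at the vertex.
Vertex x-coordinate: x = -b/(2a)
x = -(18) / (2 * 3)
x = -18/6 = -3
Substitute back to find the minimum value:
f(-3) = 3 * (-3)^2 + 18 * (-3) + 6
= 27 - 54 + 6
= -21 = -21.00

-21.00


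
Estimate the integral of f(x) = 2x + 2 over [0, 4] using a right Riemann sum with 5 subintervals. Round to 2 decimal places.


Right Riemann sum uses right endpoints of each subinterval.
Interval: [0, 4], n = 5
dx = (4 - 0) / 5 = 4/5
Right endpoints: [4/5, 8/5, 12/5, 16/5, 4]
f values: [18/5, 26/5, 34/5, 42/5, 10]
Sum = dx * (sum of f values)
= 4/5 * 34
= 136/5 = 27.20

27.20


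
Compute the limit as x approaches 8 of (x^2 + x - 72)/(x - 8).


Direct substitution gives 0/0, so we factor the numerator.
Factor: (x^2 + x - 72) = (x - 8)(x + 9)
Cancel the common factor (x - 8):
(x^2 + x - 72)/(x - 8) = (x + 9)
Now substitute x = 8:
= (8) - (-9) = 17

17


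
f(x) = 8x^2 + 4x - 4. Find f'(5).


Differentiate term by term using power and sum rules:
f(x) = 8x^2 + 4x - 4
f'(x) = 16x + 4
Substitute x = 5:
f'(5) = 16 * 5 + 4
= 80 + 4
= 84

84


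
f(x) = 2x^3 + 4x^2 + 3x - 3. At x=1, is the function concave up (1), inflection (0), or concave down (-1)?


Concavity is determined by the sign of f''(x).
f(x) = 2x^3 + 4x^2 + 3x - 3
f'(x) = 6x^2 + 8x + 3
f''(x) = 12x + 8
f''(1) = 12 * 1 + 8
= 12 + 8
= 20
Since f''(1) > 0, the function is concave up (1)

1


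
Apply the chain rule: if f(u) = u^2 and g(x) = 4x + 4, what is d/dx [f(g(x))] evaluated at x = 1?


Using the chain rule: (f(g(x)))' = f'(g(x)) * g'(x)
First, find g(1):
g(1) = 4 * 1 + 4 = 8
Next, f'(u) = 2u
And g'(x) = 4
So f'(g(1)) * g'(1)
= 2 * 8 * 4
= 64

64


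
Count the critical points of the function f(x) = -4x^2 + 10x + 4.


Find where f'(x) = 0:
f'(x) = -8x + 10
Set f'(x) = 0:
-8x + 10 = 0
x = -10 / (-8) = 5/4
This is a linear equation in x, so there is exactly one solution.
Number of critical points: 1

1


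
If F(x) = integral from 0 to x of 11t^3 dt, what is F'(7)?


By the Fundamental Theorem of Calculus (Part 1):
If F(x) = integral from 0 to x of f(t) dt, then F'(x) = f(x)
Here f(t) = 11t^3
So F'(x) = 11x^3
Evaluate at x = 7:
F'(7) = 11 * 7^3
= 11 * 343
= 3773

3773


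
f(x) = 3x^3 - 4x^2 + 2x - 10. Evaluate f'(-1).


Differentiate f(x) = 3x^3 - 4x^2 + 2x - 10 term by term:
f'(x) = 9x^2 - 8x + 2
Substitute x = -1:
f'(-1) = 9 * (-1)^2 - 8 * (-1) + 2
= 9 + 8 + 2
= 19

19


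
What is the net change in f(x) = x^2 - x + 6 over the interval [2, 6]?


Net change = f(b) - f(a)
f(x) = x^2 - x + 6
Compute f(6):
f(6) = 1 * 6^2 - 1 * 6 + 6
= 36 - 6 + 6
= 36
Compute f(2):
f(2) = 1 * 2^2 - 1 * 2 + 6
= 4 - 2 + 6
= 8
Net change = 36 - 8 = 28

28


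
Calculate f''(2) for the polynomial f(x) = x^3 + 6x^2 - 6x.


First derivative:
f'(x) = 3x^2 + 12x - 6
Second derivative:
f''(x) = 6x + 12
Substitute x = 2:
f''(2) = 6 * 2 + 12
= 12 + 12
= 24

24


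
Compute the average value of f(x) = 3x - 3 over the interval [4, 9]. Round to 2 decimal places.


Average value = 1/(b-a) * integral from a to b of f(x) dx
First compute the integral of 3x - 3:
F(x) = (3/2)x^2 - 3x
F(9) = 3/2 * 81 - 3 * 9 = 189/2
F(4) = 3/2 * 16 - 3 * 4 = 12
Integral = 189/2 - 12 = 165/2
Average = (165/2) / (9 - 4) = (165/2) / 5
= 33/2 = 16.50

16.50


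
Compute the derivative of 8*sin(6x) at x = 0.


Apply the chain rule to differentiate 8*sin(6x):
d/dx [8*sin(6x)]
= 8 * cos(6x) * d/dx(6x)
= 8 * 6 * cos(6x)
= 48 * cos(6x)
Evaluate at x = 0:
= 48 * cos(0)
= 48 * 1
= 48

48


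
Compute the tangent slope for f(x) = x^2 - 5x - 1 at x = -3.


The slope of the tangent line equals f'(x) at the point.
f(x) = x^2 - 5x - 1
f'(x) = 2x - 5
At x = -3:
f'(-3) = 2 * (-3) - 5
= -6 - 5
= -11

-11


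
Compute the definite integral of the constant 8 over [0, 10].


The integral of a constant k over [a, b] equals k * (b - a).
integral from 0 to 10 of 8 dx
= 8 * (10 - 0)
= 8 * 10
= 80

80


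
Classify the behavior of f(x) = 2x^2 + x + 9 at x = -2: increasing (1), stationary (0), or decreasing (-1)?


Compute f'(x) to determine behavior:
f'(x) = 4x + 1
f'(-2) = 4 * (-2) + 1
= -8 + 1
= -7
Since f'(-2) < 0, the function is decreasing (-1)

-1


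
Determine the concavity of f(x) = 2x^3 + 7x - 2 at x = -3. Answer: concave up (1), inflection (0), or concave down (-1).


Concavity is determined by the sign of f''(x).
f(x) = 2x^3 + 7x - 2
f'(x) = 6x^2 + 7
f''(x) = 12x
f''(-3) = 12 * (-3) + 0
= -36 + 0
= -36
Since f''(-3) < 0, the function is concave down (-1)

-1


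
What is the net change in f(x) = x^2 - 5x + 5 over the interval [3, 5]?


Net change = f(b) - f(a)
f(x) = x^2 - 5x + 5
Compute f(5):
f(5) = 1 * 5^2 - 5 * 5 + 5
= 25 - 25 + 5
= 5
Compute f(3):
f(3) = 1 * 3^2 - 5 * 3 + 5
= 9 - 15 + 5
= -1
Net change = 5 - (-1) = 6

6


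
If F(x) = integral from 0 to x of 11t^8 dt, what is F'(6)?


By the Fundamental Theorem of Calculus (Part 1):
If F(x) = integral from 0 to x of f(t) dt, then F'(x) = f(x)
Here f(t) = 11t^8
So F'(x) = 11x^8
Evaluate at x = 6:
F'(6) = 11 * 6^8
= 11 * 1679616
= 18475776

18475776


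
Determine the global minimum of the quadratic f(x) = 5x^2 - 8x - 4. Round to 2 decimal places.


For a quadratic f(x) = ax^2 + bx + c with a > 0, the minimum is at the vertex.
Vertex x-coordinate: x = -b/(2a)
x = -(-8) / (2 * 5)
x = 8/10 = 4/5
Substitute back to find the minimum value:
f(4/5) = 5 * (4/5)^2 - 8 * (4/5) - 4
= 16/5 - 32/5 - 4
= -36/5 = -7.20

-7.20


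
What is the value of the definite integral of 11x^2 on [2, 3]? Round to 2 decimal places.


Find the antiderivative of 11x^2:
F(x) = 11/3 * x^3
Apply the Fundamental Theorem of Calculus:
F(3) - F(2)
= 11/3 * 3^3 - 11/3 * 2^3
= 11/3 * (27 - 8)
= 11/3 * 19
= 209/3 ≈ 69.67

69.67


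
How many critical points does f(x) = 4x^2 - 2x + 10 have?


Find where f'(x) = 0:
f'(x) = 8x - 2
Set f'(x) = 0:
8x - 2 = 0
x = 2 / 8 = 1/4
This is a linear equation in x, so there is exactly one solution.
Number of critical points: 1

1


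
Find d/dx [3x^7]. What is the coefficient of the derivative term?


We apply the power rule: d/dx [ax^n] = a*n * x^(n-1)
d/dx [3x^7]
= 3 * 7 * x^(7-1)
= 21x^6
The coefficient is 21

21


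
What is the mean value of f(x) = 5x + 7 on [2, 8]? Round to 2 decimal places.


Average value = 1/(b-a) * integral from a to b of f(x) dx
First compute the integral of 5x + 7:
F(x) = (5/2)x^2 + 7x
F(8) = 5/2 * 64 + 7 * 8 = 216
F(2) = 5/2 * 4 + 7 * 2 = 24
Integral = 216 - 24 = 192
Average = 192 / (8 - 2) = 192 / 6
= 32 = 32.00

32.00
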